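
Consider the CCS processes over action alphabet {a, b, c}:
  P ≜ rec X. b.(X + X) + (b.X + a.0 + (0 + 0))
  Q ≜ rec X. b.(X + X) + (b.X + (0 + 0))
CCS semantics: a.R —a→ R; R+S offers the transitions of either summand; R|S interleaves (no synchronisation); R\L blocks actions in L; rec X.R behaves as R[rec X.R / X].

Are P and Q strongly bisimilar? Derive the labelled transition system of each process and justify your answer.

Reachable graph of P (3 states):
  s0 = rec X. b.(X + X) + (b.X + a.0 + (0 + 0)) has moves —a→ s1, —b→ s0, —b→ s2
  s1 = 0 has moves deadlocked
  s2 = (rec X. b.(X + X) + (b.X + a.0 + (0 + 0))) + (rec X. b.(X + X) + (b.X + a.0 + (0 + 0))) has moves —a→ s1, —b→ s0, —b→ s2
Reachable graph of Q (2 states):
  t0 = rec X. b.(X + X) + (b.X + (0 + 0)) has moves —b→ t0, —b→ t1
  t1 = (rec X. b.(X + X) + (b.X + (0 + 0))) + (rec X. b.(X + X) + (b.X + (0 + 0))) has moves —b→ t0, —b→ t1
Coarsest stable partition (strong bisimilarity classes):
  B0 = {s0, s2}
  B1 = {s1}
  B2 = {t0, t1}
s0 ∈ B0, t0 ∈ B2 → different blocks

P ≁ Q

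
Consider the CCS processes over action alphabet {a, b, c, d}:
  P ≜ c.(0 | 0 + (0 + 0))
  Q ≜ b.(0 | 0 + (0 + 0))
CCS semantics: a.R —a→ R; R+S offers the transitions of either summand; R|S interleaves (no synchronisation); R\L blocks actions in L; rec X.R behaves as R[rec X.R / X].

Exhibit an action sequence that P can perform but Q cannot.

c

P's transition system — 2 states:
  p0 = c.(0 | 0 + (0 + 0)) has moves =c=> p1
  p1 = 0 | 0 + (0 + 0) has moves (no moves)
Q's transition system — 2 states:
  q0 = b.(0 | 0 + (0 + 0)) has moves =b=> q1
  q1 = 0 | 0 + (0 + 0) has moves (no moves)
Executing c from P (initial set {p0}):
  [1] c ⇒ {p1}
  P completes σ.
Executing c from Q (initial set {q0}):
  [1] c ⇒ no successor for Q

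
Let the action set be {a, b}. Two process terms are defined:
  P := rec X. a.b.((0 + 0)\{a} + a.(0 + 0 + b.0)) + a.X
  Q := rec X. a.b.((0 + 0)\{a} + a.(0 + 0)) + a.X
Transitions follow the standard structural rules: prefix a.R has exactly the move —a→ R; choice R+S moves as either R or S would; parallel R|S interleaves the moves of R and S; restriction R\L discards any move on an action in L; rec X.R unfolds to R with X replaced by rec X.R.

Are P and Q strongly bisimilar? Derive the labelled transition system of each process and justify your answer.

NO

Reachable graph of P (5 states):
  p0 = rec X. a.b.((0 + 0)\{a} + a.(0 + 0 + b.0)) + a.X has moves —a→ p0, —a→ p1
  p1 = b.((0 + 0)\{a} + a.(0 + 0 + b.0)) has moves —b→ p2
  p2 = (0 + 0)\{a} + a.(0 + 0 + b.0) has moves —a→ p3
  p3 = 0 + 0 + b.0 has moves —b→ p4
  p4 = 0 has moves ∅
Reachable graph of Q (4 states):
  q0 = rec X. a.b.((0 + 0)\{a} + a.(0 + 0)) + a.X has moves —a→ q0, —a→ q1
  q1 = b.((0 + 0)\{a} + a.(0 + 0)) has moves —b→ q2
  q2 = (0 + 0)\{a} + a.(0 + 0) has moves —a→ q3
  q3 = 0 + 0 has moves ∅
Coarsest stable partition (strong bisimilarity classes):
  B0 = {p0}
  B1 = {p1}
  B2 = {p2}
  B3 = {p3}
  B4 = {p4, q3}
  B5 = {q0}
  B6 = {q1}
  B7 = {q2}
p0 ∈ B0, q0 ∈ B5 → different blocks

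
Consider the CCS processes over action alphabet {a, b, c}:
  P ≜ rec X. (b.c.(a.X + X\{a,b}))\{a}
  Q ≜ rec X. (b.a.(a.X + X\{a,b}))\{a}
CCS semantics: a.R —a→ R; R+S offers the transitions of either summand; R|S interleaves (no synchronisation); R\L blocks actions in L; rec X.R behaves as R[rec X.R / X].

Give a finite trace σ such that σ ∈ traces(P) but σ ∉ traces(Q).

bc

Reachable graph of P (3 states):
  u0 = rec X. (b.c.(a.X + X\{a,b}))\{a} :: —b→ u1
  u1 = (c.(a.(rec X. (b.c.(a.X + X\{a,b}))\{a}) + (rec X. (b.c.(a.X + X\{a,b}))\{a})\{a,b}))\{a} :: —c→ u2
  u2 = (a.(rec X. (b.c.(a.X + X\{a,b}))\{a}) + (rec X. (b.c.(a.X + X\{a,b}))\{a})\{a,b})\{a} :: stopped
Reachable graph of Q (2 states):
  v0 = rec X. (b.a.(a.X + X\{a,b}))\{a} :: —b→ v1
  v1 = (a.(a.(rec X. (b.a.(a.X + X\{a,b}))\{a}) + (rec X. (b.a.(a.X + X\{a,b}))\{a})\{a,b}))\{a} :: stopped
Executing bc from P (initial set {u0}):
  [1] b ⇒ {u1}
  [2] c ⇒ {u2}
  ✓ P
Executing bc from Q (initial set {v0}):
  [1] b ⇒ {v1}
  [2] c ⇒ ∅ (Q stuck)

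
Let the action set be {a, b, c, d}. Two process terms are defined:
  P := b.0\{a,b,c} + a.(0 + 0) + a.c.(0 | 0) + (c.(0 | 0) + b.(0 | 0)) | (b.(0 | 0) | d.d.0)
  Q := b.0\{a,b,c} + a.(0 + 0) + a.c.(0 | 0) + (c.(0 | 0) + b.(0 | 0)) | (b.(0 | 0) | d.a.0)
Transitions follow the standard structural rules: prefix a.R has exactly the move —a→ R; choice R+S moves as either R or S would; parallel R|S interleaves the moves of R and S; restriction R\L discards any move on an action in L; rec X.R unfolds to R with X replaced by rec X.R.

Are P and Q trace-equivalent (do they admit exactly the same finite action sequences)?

P's transition system — 16 states:
  s0 = b.0\{a,b,c} + a.(0 + 0) + a.c.(0 | 0) + (c.(0 | 0) + b.(0 | 0)) | (b.(0 | 0) | d.d.0) → —a→ s1, —a→ s2, —b→ s3, —b→ s4, —b→ s5, —c→ s4, —d→ s6
  s1 = 0 + 0 → (no moves)
  s2 = c.(0 | 0) → —c→ s7
  s3 = (c.(0 | 0) + b.(0 | 0)) | (0 | 0 | d.d.0) → —b→ s8, —c→ s8, —d→ s9
  s4 = 0 | 0 | (b.(0 | 0) | d.d.0) → —b→ s8, —d→ s10
  s5 = 0\{a,b,c} → (no moves)
  s6 = (c.(0 | 0) + b.(0 | 0)) | (b.(0 | 0) | d.0) → —b→ s10, —b→ s9, —c→ s10, —d→ s11
  s7 = 0 | 0 → (no moves)
  s8 = 0 | 0 | (0 | 0 | d.d.0) → —d→ s12
  s9 = (c.(0 | 0) + b.(0 | 0)) | (0 | 0 | d.0) → —b→ s12, —c→ s12, —d→ s13
  s10 = 0 | 0 | (b.(0 | 0) | d.0) → —b→ s12, —d→ s14
  s11 = (c.(0 | 0) + b.(0 | 0)) | (b.(0 | 0) | 0) → —b→ s13, —b→ s14, —c→ s14
  s12 = 0 | 0 | (0 | 0 | d.0) → —d→ s15
  s13 = (c.(0 | 0) + b.(0 | 0)) | (0 | 0 | 0) → —b→ s15, —c→ s15
  s14 = 0 | 0 | (b.(0 | 0) | 0) → —b→ s15
  s15 = 0 | 0 | (0 | 0 | 0) → (no moves)
Q's transition system — 16 states:
  t0 = b.0\{a,b,c} + a.(0 + 0) + a.c.(0 | 0) + (c.(0 | 0) + b.(0 | 0)) | (b.(0 | 0) | d.a.0) → —a→ t1, —a→ t2, —b→ t3, —b→ t4, —b→ t5, —c→ t4, —d→ t6
  t1 = 0 + 0 → (no moves)
  t2 = c.(0 | 0) → —c→ t7
  t3 = (c.(0 | 0) + b.(0 | 0)) | (0 | 0 | d.a.0) → —b→ t8, —c→ t8, —d→ t9
  t4 = 0 | 0 | (b.(0 | 0) | d.a.0) → —b→ t8, —d→ t10
  t5 = 0\{a,b,c} → (no moves)
  t6 = (c.(0 | 0) + b.(0 | 0)) | (b.(0 | 0) | a.0) → —a→ t11, —b→ t10, —b→ t9, —c→ t10
  t7 = 0 | 0 → (no moves)
  t8 = 0 | 0 | (0 | 0 | d.a.0) → —d→ t12
  t9 = (c.(0 | 0) + b.(0 | 0)) | (0 | 0 | a.0) → —a→ t13, —b→ t12, —c→ t12
  t10 = 0 | 0 | (b.(0 | 0) | a.0) → —a→ t14, —b→ t12
  t11 = (c.(0 | 0) + b.(0 | 0)) | (b.(0 | 0) | 0) → —b→ t13, —b→ t14, —c→ t14
  t12 = 0 | 0 | (0 | 0 | a.0) → —a→ t15
  t13 = (c.(0 | 0) + b.(0 | 0)) | (0 | 0 | 0) → —b→ t15, —c→ t15
  t14 = 0 | 0 | (b.(0 | 0) | 0) → —b→ t15
  t15 = 0 | 0 | (0 | 0 | 0) → (no moves)
Executing dd from P (initial set {s0}):
  [1] d ⇒ {s6}
  [2] d ⇒ {s11}
  P completes σ.
Executing dd from Q (initial set {t0}):
  [1] d ⇒ {t6}
  [2] d ⇒ ∅ (Q stuck)

trace-distinct — witness ⟨dd⟩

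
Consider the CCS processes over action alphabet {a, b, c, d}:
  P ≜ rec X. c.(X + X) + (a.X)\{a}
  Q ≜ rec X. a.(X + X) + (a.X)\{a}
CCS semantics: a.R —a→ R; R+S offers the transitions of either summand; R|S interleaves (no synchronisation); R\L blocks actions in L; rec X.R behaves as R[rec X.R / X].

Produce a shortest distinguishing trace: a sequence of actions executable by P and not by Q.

Reachable graph of P (2 states):
  s0 = rec X. c.(X + X) + (a.X)\{a} has moves ··c··> s1
  s1 = (rec X. c.(X + X) + (a.X)\{a}) + (rec X. c.(X + X) + (a.X)\{a}) has moves ··c··> s1
Reachable graph of Q (2 states):
  t0 = rec X. a.(X + X) + (a.X)\{a} has moves ··a··> t1
  t1 = (rec X. a.(X + X) + (a.X)\{a}) + (rec X. a.(X + X) + (a.X)\{a}) has moves ··a··> t1
Run σ = ⟨c⟩ on P: start {s0}
  after c @ step 1: {s1}
  — P admits the full trace.
Run σ = ⟨c⟩ on Q: start {t0}
  after c @ step 1: ∅  — Q cannot continue

c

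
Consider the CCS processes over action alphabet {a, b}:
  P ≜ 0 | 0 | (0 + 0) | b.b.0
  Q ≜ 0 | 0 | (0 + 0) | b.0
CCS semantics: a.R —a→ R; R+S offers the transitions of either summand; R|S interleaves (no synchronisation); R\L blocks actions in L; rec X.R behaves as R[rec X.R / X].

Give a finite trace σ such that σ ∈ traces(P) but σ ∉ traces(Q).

LTS(P): 3 reachable states
  p0 = 0 | 0 | (0 + 0) | b.b.0 → =b=> p1
  p1 = 0 | 0 | (0 + 0) | b.0 → =b=> p2
  p2 = 0 | 0 | (0 + 0) | 0 → ·
LTS(Q): 2 reachable states
  q0 = 0 | 0 | (0 + 0) | b.0 → =b=> q1
  q1 = 0 | 0 | (0 + 0) | 0 → ·
Trace ⟨bb⟩ through P, begin at {p0}:
  [1] b ⇒ {p1}
  [2] b ⇒ {p2}
  — P admits the full trace.
Trace ⟨bb⟩ through Q, begin at {q0}:
  [1] b ⇒ {q1}
  [2] b ⇒ ∅ (Q stuck)

bb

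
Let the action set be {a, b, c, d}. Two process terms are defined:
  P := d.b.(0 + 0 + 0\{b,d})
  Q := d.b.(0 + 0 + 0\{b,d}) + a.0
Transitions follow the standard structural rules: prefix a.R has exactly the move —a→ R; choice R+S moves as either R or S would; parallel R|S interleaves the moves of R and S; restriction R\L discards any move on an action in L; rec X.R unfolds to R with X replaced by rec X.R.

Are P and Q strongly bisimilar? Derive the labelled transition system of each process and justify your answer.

Reachable graph of P (3 states):
  s0 = d.b.(0 + 0 + 0\{b,d}) ⊢ -d-> s1
  s1 = b.(0 + 0 + 0\{b,d}) ⊢ -b-> s2
  s2 = 0 + 0 + 0\{b,d} ⊢ deadlocked
Reachable graph of Q (4 states):
  t0 = d.b.(0 + 0 + 0\{b,d}) + a.0 ⊢ -a-> t1, -d-> t2
  t1 = 0 ⊢ deadlocked
  t2 = b.(0 + 0 + 0\{b,d}) ⊢ -b-> t3
  t3 = 0 + 0 + 0\{b,d} ⊢ deadlocked
Coarsest stable partition (strong bisimilarity classes):
  B0 = {s0}
  B1 = {s1, t2}
  B2 = {s2, t1, t3}
  B3 = {t0}
s0 ∈ B0, t0 ∈ B3 → different blocks

not bisimilar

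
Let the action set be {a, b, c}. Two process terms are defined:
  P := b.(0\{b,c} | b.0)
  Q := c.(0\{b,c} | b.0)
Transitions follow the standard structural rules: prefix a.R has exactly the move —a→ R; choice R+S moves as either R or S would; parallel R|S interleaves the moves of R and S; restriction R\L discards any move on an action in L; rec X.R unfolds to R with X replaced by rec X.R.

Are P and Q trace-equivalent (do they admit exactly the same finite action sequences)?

Reachable graph of P (3 states):
  p0 = b.(0\{b,c} | b.0) has moves —b→ p1
  p1 = 0\{b,c} | b.0 has moves —b→ p2
  p2 = 0\{b,c} | 0 has moves ∅
Reachable graph of Q (3 states):
  q0 = c.(0\{b,c} | b.0) has moves —c→ q1
  q1 = 0\{b,c} | b.0 has moves —b→ q2
  q2 = 0\{b,c} | 0 has moves ∅
Executing b from P (initial set {p0}):
  step 1 (b): {p1}
  ✓ P
Executing b from Q (initial set {q0}):
  step 1 (b): no successor for Q

trace-distinct — witness ⟨b⟩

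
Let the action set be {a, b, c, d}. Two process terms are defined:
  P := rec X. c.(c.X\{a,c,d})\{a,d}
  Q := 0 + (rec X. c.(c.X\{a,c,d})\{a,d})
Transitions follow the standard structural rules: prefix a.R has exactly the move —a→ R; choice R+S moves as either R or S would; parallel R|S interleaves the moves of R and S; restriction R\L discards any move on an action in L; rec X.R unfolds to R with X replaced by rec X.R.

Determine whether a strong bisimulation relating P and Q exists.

YES

P's transition system — 3 states:
  s0 = rec X. c.(c.X\{a,c,d})\{a,d} | —c→ s1
  s1 = (c.(rec X. c.(c.X\{a,c,d})\{a,d})\{a,c,d})\{a,d} | —c→ s2
  s2 = (rec X. c.(c.X\{a,c,d})\{a,d})\{a,c,d}\{a,d} | (no moves)
Q's transition system — 3 states:
  t0 = 0 + (rec X. c.(c.X\{a,c,d})\{a,d}) | —c→ t1
  t1 = (c.(rec X. c.(c.X\{a,c,d})\{a,d})\{a,c,d})\{a,d} | —c→ t2
  t2 = (rec X. c.(c.X\{a,c,d})\{a,d})\{a,c,d}\{a,d} | (no moves)
Partition-refinement fixed point:
  B0 = {s0, t0}
  B1 = {s1, t1}
  B2 = {s2, t2}
s0 ∈ B0, t0 ∈ B0 → same block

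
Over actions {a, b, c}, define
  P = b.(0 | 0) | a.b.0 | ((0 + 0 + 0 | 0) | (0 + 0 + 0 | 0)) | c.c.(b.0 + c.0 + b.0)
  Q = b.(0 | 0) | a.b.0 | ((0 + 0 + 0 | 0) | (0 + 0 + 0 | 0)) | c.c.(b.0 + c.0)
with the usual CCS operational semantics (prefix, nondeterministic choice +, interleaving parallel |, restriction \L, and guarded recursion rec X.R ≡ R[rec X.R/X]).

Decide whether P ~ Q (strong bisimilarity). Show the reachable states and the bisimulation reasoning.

P ~ Q

P's transition system — 24 states:
  p0 = b.(0 | 0) | a.b.0 | ((0 + 0 + 0 | 0) | (0 + 0 + 0 | 0)) | c.c.(b.0 + c.0 + b.0) → —a→ p1, —b→ p2, —c→ p3
  p1 = b.(0 | 0) | b.0 | ((0 + 0 + 0 | 0) | (0 + 0 + 0 | 0)) | c.c.(b.0 + c.0 + b.0) → —b→ p4, —b→ p5, —c→ p6
  p2 = 0 | 0 | a.b.0 | ((0 + 0 + 0 | 0) | (0 + 0 + 0 | 0)) | c.c.(b.0 + c.0 + b.0) → —a→ p4, —c→ p7
  p3 = b.(0 | 0) | a.b.0 | ((0 + 0 + 0 | 0) | (0 + 0 + 0 | 0)) | c.(b.0 + c.0 + b.0) → —a→ p6, —b→ p7, —c→ p8
  p4 = 0 | 0 | b.0 | ((0 + 0 + 0 | 0) | (0 + 0 + 0 | 0)) | c.c.(b.0 + c.0 + b.0) → —b→ p9, —c→ p10
  p5 = b.(0 | 0) | 0 | ((0 + 0 + 0 | 0) | (0 + 0 + 0 | 0)) | c.c.(b.0 + c.0 + b.0) → —b→ p9, —c→ p11
  p6 = b.(0 | 0) | b.0 | ((0 + 0 + 0 | 0) | (0 + 0 + 0 | 0)) | c.(b.0 + c.0 + b.0) → —b→ p10, —b→ p11, —c→ p12
  p7 = 0 | 0 | a.b.0 | ((0 + 0 + 0 | 0) | (0 + 0 + 0 | 0)) | c.(b.0 + c.0 + b.0) → —a→ p10, —c→ p13
  p8 = b.(0 | 0) | a.b.0 | ((0 + 0 + 0 | 0) | (0 + 0 + 0 | 0)) | (b.0 + c.0 + b.0) → —a→ p12, —b→ p13, —b→ p14, —c→ p14
  p9 = 0 | 0 | 0 | ((0 + 0 + 0 | 0) | (0 + 0 + 0 | 0)) | c.c.(b.0 + c.0 + b.0) → —c→ p15
  p10 = 0 | 0 | b.0 | ((0 + 0 + 0 | 0) | (0 + 0 + 0 | 0)) | c.(b.0 + c.0 + b.0) → —b→ p15, —c→ p16
  p11 = b.(0 | 0) | 0 | ((0 + 0 + 0 | 0) | (0 + 0 + 0 | 0)) | c.(b.0 + c.0 + b.0) → —b→ p15, —c→ p17
  p12 = b.(0 | 0) | b.0 | ((0 + 0 + 0 | 0) | (0 + 0 + 0 | 0)) | (b.0 + c.0 + b.0) → —b→ p16, —b→ p17, —b→ p18, —c→ p18
  p13 = 0 | 0 | a.b.0 | ((0 + 0 + 0 | 0) | (0 + 0 + 0 | 0)) | (b.0 + c.0 + b.0) → —a→ p16, —b→ p19, —c→ p19
  p14 = b.(0 | 0) | a.b.0 | ((0 + 0 + 0 | 0) | (0 + 0 + 0 | 0)) | 0 → —a→ p18, —b→ p19
  p15 = 0 | 0 | 0 | ((0 + 0 + 0 | 0) | (0 + 0 + 0 | 0)) | c.(b.0 + c.0 + b.0) → —c→ p20
  p16 = 0 | 0 | b.0 | ((0 + 0 + 0 | 0) | (0 + 0 + 0 | 0)) | (b.0 + c.0 + b.0) → —b→ p20, —b→ p21, —c→ p21
  p17 = b.(0 | 0) | 0 | ((0 + 0 + 0 | 0) | (0 + 0 + 0 | 0)) | (b.0 + c.0 + b.0) → —b→ p20, —b→ p22, —c→ p22
  p18 = b.(0 | 0) | b.0 | ((0 + 0 + 0 | 0) | (0 + 0 + 0 | 0)) | 0 → —b→ p21, —b→ p22
  p19 = 0 | 0 | a.b.0 | ((0 + 0 + 0 | 0) | (0 + 0 + 0 | 0)) | 0 → —a→ p21
  p20 = 0 | 0 | 0 | ((0 + 0 + 0 | 0) | (0 + 0 + 0 | 0)) | (b.0 + c.0 + b.0) → —b→ p23, —c→ p23
  p21 = 0 | 0 | b.0 | ((0 + 0 + 0 | 0) | (0 + 0 + 0 | 0)) | 0 → —b→ p23
  p22 = b.(0 | 0) | 0 | ((0 + 0 + 0 | 0) | (0 + 0 + 0 | 0)) | 0 → —b→ p23
  p23 = 0 | 0 | 0 | ((0 + 0 + 0 | 0) | (0 + 0 + 0 | 0)) | 0 → deadlocked
Q's transition system — 24 states:
  q0 = b.(0 | 0) | a.b.0 | ((0 + 0 + 0 | 0) | (0 + 0 + 0 | 0)) | c.c.(b.0 + c.0) → —a→ q1, —b→ q2, —c→ q3
  q1 = b.(0 | 0) | b.0 | ((0 + 0 + 0 | 0) | (0 + 0 + 0 | 0)) | c.c.(b.0 + c.0) → —b→ q4, —b→ q5, —c→ q6
  q2 = 0 | 0 | a.b.0 | ((0 + 0 + 0 | 0) | (0 + 0 + 0 | 0)) | c.c.(b.0 + c.0) → —a→ q4, —c→ q7
  q3 = b.(0 | 0) | a.b.0 | ((0 + 0 + 0 | 0) | (0 + 0 + 0 | 0)) | c.(b.0 + c.0) → —a→ q6, —b→ q7, —c→ q8
  q4 = 0 | 0 | b.0 | ((0 + 0 + 0 | 0) | (0 + 0 + 0 | 0)) | c.c.(b.0 + c.0) → —b→ q9, —c→ q10
  q5 = b.(0 | 0) | 0 | ((0 + 0 + 0 | 0) | (0 + 0 + 0 | 0)) | c.c.(b.0 + c.0) → —b→ q9, —c→ q11
  q6 = b.(0 | 0) | b.0 | ((0 + 0 + 0 | 0) | (0 + 0 + 0 | 0)) | c.(b.0 + c.0) → —b→ q10, —b→ q11, —c→ q12
  q7 = 0 | 0 | a.b.0 | ((0 + 0 + 0 | 0) | (0 + 0 + 0 | 0)) | c.(b.0 + c.0) → —a→ q10, —c→ q13
  q8 = b.(0 | 0) | a.b.0 | ((0 + 0 + 0 | 0) | (0 + 0 + 0 | 0)) | (b.0 + c.0) → —a→ q12, —b→ q13, —b→ q14, —c→ q14
  q9 = 0 | 0 | 0 | ((0 + 0 + 0 | 0) | (0 + 0 + 0 | 0)) | c.c.(b.0 + c.0) → —c→ q15
  q10 = 0 | 0 | b.0 | ((0 + 0 + 0 | 0) | (0 + 0 + 0 | 0)) | c.(b.0 + c.0) → —b→ q15, —c→ q16
  q11 = b.(0 | 0) | 0 | ((0 + 0 + 0 | 0) | (0 + 0 + 0 | 0)) | c.(b.0 + c.0) → —b→ q15, —c→ q17
  q12 = b.(0 | 0) | b.0 | ((0 + 0 + 0 | 0) | (0 + 0 + 0 | 0)) | (b.0 + c.0) → —b→ q16, —b→ q17, —b→ q18, —c→ q18
  q13 = 0 | 0 | a.b.0 | ((0 + 0 + 0 | 0) | (0 + 0 + 0 | 0)) | (b.0 + c.0) → —a→ q16, —b→ q19, —c→ q19
  q14 = b.(0 | 0) | a.b.0 | ((0 + 0 + 0 | 0) | (0 + 0 + 0 | 0)) | 0 → —a→ q18, —b→ q19
  q15 = 0 | 0 | 0 | ((0 + 0 + 0 | 0) | (0 + 0 + 0 | 0)) | c.(b.0 + c.0) → —c→ q20
  q16 = 0 | 0 | b.0 | ((0 + 0 + 0 | 0) | (0 + 0 + 0 | 0)) | (b.0 + c.0) → —b→ q20, —b→ q21, —c→ q21
  q17 = b.(0 | 0) | 0 | ((0 + 0 + 0 | 0) | (0 + 0 + 0 | 0)) | (b.0 + c.0) → —b→ q20, —b→ q22, —c→ q22
  q18 = b.(0 | 0) | b.0 | ((0 + 0 + 0 | 0) | (0 + 0 + 0 | 0)) | 0 → —b→ q21, —b→ q22
  q19 = 0 | 0 | a.b.0 | ((0 + 0 + 0 | 0) | (0 + 0 + 0 | 0)) | 0 → —a→ q21
  q20 = 0 | 0 | 0 | ((0 + 0 + 0 | 0) | (0 + 0 + 0 | 0)) | (b.0 + c.0) → —b→ q23, —c→ q23
  q21 = 0 | 0 | b.0 | ((0 + 0 + 0 | 0) | (0 + 0 + 0 | 0)) | 0 → —b→ q23
  q22 = b.(0 | 0) | 0 | ((0 + 0 + 0 | 0) | (0 + 0 + 0 | 0)) | 0 → —b→ q23
  q23 = 0 | 0 | 0 | ((0 + 0 + 0 | 0) | (0 + 0 + 0 | 0)) | 0 → deadlocked
Bisimilarity quotient blocks:
  B0 = {p0, q0}
  B1 = {p1, q1}
  B2 = {p4, p5, q4, q5}
  B3 = {p10, p11, q10, q11}
  B4 = {p16, p17, q16, q17}
  B5 = {p20, q20}
  B6 = {p23, q23}
  B7 = {p21, p22, q21, q22}
  B8 = {p15, q15}
  B9 = {p9, q9}
  B10 = {p6, q6}
  B11 = {p12, q12}
  B12 = {p18, q18}
  B13 = {p2, q2}
  B14 = {p7, q7}
  B15 = {p13, q13}
  B16 = {p19, q19}
  B17 = {p3, q3}
  B18 = {p8, q8}
  B19 = {p14, q14}
p0 ∈ B0, q0 ∈ B0 → same block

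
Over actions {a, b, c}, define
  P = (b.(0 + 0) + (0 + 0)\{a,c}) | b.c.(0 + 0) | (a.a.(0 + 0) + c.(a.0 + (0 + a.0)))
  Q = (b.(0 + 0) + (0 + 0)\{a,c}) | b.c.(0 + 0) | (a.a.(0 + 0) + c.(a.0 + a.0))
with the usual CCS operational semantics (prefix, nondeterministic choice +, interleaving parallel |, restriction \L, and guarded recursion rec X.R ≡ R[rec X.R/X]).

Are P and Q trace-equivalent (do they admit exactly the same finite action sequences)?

traces(P) = traces(Q)

Reachable graph of P (30 states):
  m0 = (b.(0 + 0) + (0 + 0)\{a,c}) | b.c.(0 + 0) | (a.a.(0 + 0) + c.(a.0 + (0 + a.0))) | =a=> m1, =b=> m2, =b=> m3, =c=> m4
  m1 = (b.(0 + 0) + (0 + 0)\{a,c}) | b.c.(0 + 0) | a.(0 + 0) | =a=> m5, =b=> m6, =b=> m7
  m2 = (0 + 0) | b.c.(0 + 0) | (a.a.(0 + 0) + c.(a.0 + (0 + a.0))) | =a=> m6, =b=> m8, =c=> m9
  m3 = (b.(0 + 0) + (0 + 0)\{a,c}) | c.(0 + 0) | (a.a.(0 + 0) + c.(a.0 + (0 + a.0))) | =a=> m7, =b=> m8, =c=> m10, =c=> m11
  m4 = (b.(0 + 0) + (0 + 0)\{a,c}) | b.c.(0 + 0) | (a.0 + (0 + a.0)) | =a=> m12, =b=> m11, =b=> m9
  m5 = (b.(0 + 0) + (0 + 0)\{a,c}) | b.c.(0 + 0) | (0 + 0) | =b=> m13, =b=> m14
  m6 = (0 + 0) | b.c.(0 + 0) | a.(0 + 0) | =a=> m13, =b=> m15
  m7 = (b.(0 + 0) + (0 + 0)\{a,c}) | c.(0 + 0) | a.(0 + 0) | =a=> m14, =b=> m15, =c=> m16
  m8 = (0 + 0) | c.(0 + 0) | (a.a.(0 + 0) + c.(a.0 + (0 + a.0))) | =a=> m15, =c=> m17, =c=> m18
  m9 = (0 + 0) | b.c.(0 + 0) | (a.0 + (0 + a.0)) | =a=> m19, =b=> m18
  m10 = (b.(0 + 0) + (0 + 0)\{a,c}) | (0 + 0) | (a.a.(0 + 0) + c.(a.0 + (0 + a.0))) | =a=> m16, =b=> m17, =c=> m20
  m11 = (b.(0 + 0) + (0 + 0)\{a,c}) | c.(0 + 0) | (a.0 + (0 + a.0)) | =a=> m21, =b=> m18, =c=> m20
  m12 = (b.(0 + 0) + (0 + 0)\{a,c}) | b.c.(0 + 0) | 0 | =b=> m19, =b=> m21
  m13 = (0 + 0) | b.c.(0 + 0) | (0 + 0) | =b=> m22
  m14 = (b.(0 + 0) + (0 + 0)\{a,c}) | c.(0 + 0) | (0 + 0) | =b=> m22, =c=> m23
  m15 = (0 + 0) | c.(0 + 0) | a.(0 + 0) | =a=> m22, =c=> m24
  m16 = (b.(0 + 0) + (0 + 0)\{a,c}) | (0 + 0) | a.(0 + 0) | =a=> m23, =b=> m24
  m17 = (0 + 0) | (0 + 0) | (a.a.(0 + 0) + c.(a.0 + (0 + a.0))) | =a=> m24, =c=> m25
  m18 = (0 + 0) | c.(0 + 0) | (a.0 + (0 + a.0)) | =a=> m26, =c=> m25
  m19 = (0 + 0) | b.c.(0 + 0) | 0 | =b=> m26
  m20 = (b.(0 + 0) + (0 + 0)\{a,c}) | (0 + 0) | (a.0 + (0 + a.0)) | =a=> m27, =b=> m25
  m21 = (b.(0 + 0) + (0 + 0)\{a,c}) | c.(0 + 0) | 0 | =b=> m26, =c=> m27
  m22 = (0 + 0) | c.(0 + 0) | (0 + 0) | =c=> m28
  m23 = (b.(0 + 0) + (0 + 0)\{a,c}) | (0 + 0) | (0 + 0) | =b=> m28
  m24 = (0 + 0) | (0 + 0) | a.(0 + 0) | =a=> m28
  m25 = (0 + 0) | (0 + 0) | (a.0 + (0 + a.0)) | =a=> m29
  m26 = (0 + 0) | c.(0 + 0) | 0 | =c=> m29
  m27 = (b.(0 + 0) + (0 + 0)\{a,c}) | (0 + 0) | 0 | =b=> m29
  m28 = (0 + 0) | (0 + 0) | (0 + 0) | ∅
  m29 = (0 + 0) | (0 + 0) | 0 | ∅
Reachable graph of Q (30 states):
  n0 = (b.(0 + 0) + (0 + 0)\{a,c}) | b.c.(0 + 0) | (a.a.(0 + 0) + c.(a.0 + a.0)) | =a=> n1, =b=> n2, =b=> n3, =c=> n4
  n1 = (b.(0 + 0) + (0 + 0)\{a,c}) | b.c.(0 + 0) | a.(0 + 0) | =a=> n5, =b=> n6, =b=> n7
  n2 = (0 + 0) | b.c.(0 + 0) | (a.a.(0 + 0) + c.(a.0 + a.0)) | =a=> n6, =b=> n8, =c=> n9
  n3 = (b.(0 + 0) + (0 + 0)\{a,c}) | c.(0 + 0) | (a.a.(0 + 0) + c.(a.0 + a.0)) | =a=> n7, =b=> n8, =c=> n10, =c=> n11
  n4 = (b.(0 + 0) + (0 + 0)\{a,c}) | b.c.(0 + 0) | (a.0 + a.0) | =a=> n12, =b=> n11, =b=> n9
  n5 = (b.(0 + 0) + (0 + 0)\{a,c}) | b.c.(0 + 0) | (0 + 0) | =b=> n13, =b=> n14
  n6 = (0 + 0) | b.c.(0 + 0) | a.(0 + 0) | =a=> n13, =b=> n15
  n7 = (b.(0 + 0) + (0 + 0)\{a,c}) | c.(0 + 0) | a.(0 + 0) | =a=> n14, =b=> n15, =c=> n16
  n8 = (0 + 0) | c.(0 + 0) | (a.a.(0 + 0) + c.(a.0 + a.0)) | =a=> n15, =c=> n17, =c=> n18
  n9 = (0 + 0) | b.c.(0 + 0) | (a.0 + a.0) | =a=> n19, =b=> n18
  n10 = (b.(0 + 0) + (0 + 0)\{a,c}) | (0 + 0) | (a.a.(0 + 0) + c.(a.0 + a.0)) | =a=> n16, =b=> n17, =c=> n20
  n11 = (b.(0 + 0) + (0 + 0)\{a,c}) | c.(0 + 0) | (a.0 + a.0) | =a=> n21, =b=> n18, =c=> n20
  n12 = (b.(0 + 0) + (0 + 0)\{a,c}) | b.c.(0 + 0) | 0 | =b=> n19, =b=> n21
  n13 = (0 + 0) | b.c.(0 + 0) | (0 + 0) | =b=> n22
  n14 = (b.(0 + 0) + (0 + 0)\{a,c}) | c.(0 + 0) | (0 + 0) | =b=> n22, =c=> n23
  n15 = (0 + 0) | c.(0 + 0) | a.(0 + 0) | =a=> n22, =c=> n24
  n16 = (b.(0 + 0) + (0 + 0)\{a,c}) | (0 + 0) | a.(0 + 0) | =a=> n23, =b=> n24
  n17 = (0 + 0) | (0 + 0) | (a.a.(0 + 0) + c.(a.0 + a.0)) | =a=> n24, =c=> n25
  n18 = (0 + 0) | c.(0 + 0) | (a.0 + a.0) | =a=> n26, =c=> n25
  n19 = (0 + 0) | b.c.(0 + 0) | 0 | =b=> n26
  n20 = (b.(0 + 0) + (0 + 0)\{a,c}) | (0 + 0) | (a.0 + a.0) | =a=> n27, =b=> n25
  n21 = (b.(0 + 0) + (0 + 0)\{a,c}) | c.(0 + 0) | 0 | =b=> n26, =c=> n27
  n22 = (0 + 0) | c.(0 + 0) | (0 + 0) | =c=> n28
  n23 = (b.(0 + 0) + (0 + 0)\{a,c}) | (0 + 0) | (0 + 0) | =b=> n28
  n24 = (0 + 0) | (0 + 0) | a.(0 + 0) | =a=> n28
  n25 = (0 + 0) | (0 + 0) | (a.0 + a.0) | =a=> n29
  n26 = (0 + 0) | c.(0 + 0) | 0 | =c=> n29
  n27 = (b.(0 + 0) + (0 + 0)\{a,c}) | (0 + 0) | 0 | =b=> n29
  n28 = (0 + 0) | (0 + 0) | (0 + 0) | ∅
  n29 = (0 + 0) | (0 + 0) | 0 | ∅
Bisimilarity quotient blocks:
  B0 = {m0, n0}
  B1 = {m1, m4, n1, n4}
  B2 = {m12, m5, n12, n5}
  B3 = {m13, m19, n13, n19}
  B4 = {m22, m26, n22, n26}
  B5 = {m28, m29, n28, n29}
  B6 = {m14, m21, n14, n21}
  B7 = {m23, m27, n23, n27}
  B8 = {m11, m7, n11, n7}
  B9 = {m15, m18, n15, n18}
  B10 = {m24, m25, n24, n25}
  B11 = {m16, m20, n16, n20}
  B12 = {m6, m9, n6, n9}
  B13 = {m2, n2}
  B14 = {m8, n8}
  B15 = {m17, n17}
  B16 = {m3, n3}
  B17 = {m10, n10}
m0 ∈ B0, n0 ∈ B0 → same block
Bisimilar ⇒ trace-equivalent.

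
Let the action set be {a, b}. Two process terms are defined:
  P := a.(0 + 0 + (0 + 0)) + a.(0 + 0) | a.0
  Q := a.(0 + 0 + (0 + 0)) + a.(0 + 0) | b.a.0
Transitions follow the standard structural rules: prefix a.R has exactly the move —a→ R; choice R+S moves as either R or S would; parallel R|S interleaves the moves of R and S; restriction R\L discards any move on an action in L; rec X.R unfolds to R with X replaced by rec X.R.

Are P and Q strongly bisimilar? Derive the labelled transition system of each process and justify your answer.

P's transition system — 5 states:
  p0 = a.(0 + 0 + (0 + 0)) + a.(0 + 0) | a.0 | --a--▸ p1, --a--▸ p2, --a--▸ p3
  p1 = (0 + 0) | a.0 | --a--▸ p4
  p2 = 0 + 0 + (0 + 0) | (no moves)
  p3 = a.(0 + 0) | 0 | --a--▸ p4
  p4 = (0 + 0) | 0 | (no moves)
Q's transition system — 7 states:
  q0 = a.(0 + 0 + (0 + 0)) + a.(0 + 0) | b.a.0 | --a--▸ q1, --a--▸ q2, --b--▸ q3
  q1 = (0 + 0) | b.a.0 | --b--▸ q4
  q2 = 0 + 0 + (0 + 0) | (no moves)
  q3 = a.(0 + 0) | a.0 | --a--▸ q4, --a--▸ q5
  q4 = (0 + 0) | a.0 | --a--▸ q6
  q5 = a.(0 + 0) | 0 | --a--▸ q6
  q6 = (0 + 0) | 0 | (no moves)
Bisimilarity quotient blocks:
  B0 = {p0}
  B1 = {p1, p3, q4, q5}
  B2 = {p2, p4, q2, q6}
  B3 = {q0}
  B4 = {q3}
  B5 = {q1}
p0 ∈ B0, q0 ∈ B3 → different blocks

P ≁ Q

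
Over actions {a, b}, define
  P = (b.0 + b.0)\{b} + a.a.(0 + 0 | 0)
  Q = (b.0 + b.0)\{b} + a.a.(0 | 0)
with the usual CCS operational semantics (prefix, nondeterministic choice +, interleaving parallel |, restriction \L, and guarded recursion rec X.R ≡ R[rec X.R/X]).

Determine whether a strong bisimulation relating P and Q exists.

bisimilar

P's transition system — 3 states:
  m0 = (b.0 + b.0)\{b} + a.a.(0 + 0 | 0) ⊢ ··a··> m1
  m1 = a.(0 + 0 | 0) ⊢ ··a··> m2
  m2 = 0 + 0 | 0 ⊢ ·
Q's transition system — 3 states:
  n0 = (b.0 + b.0)\{b} + a.a.(0 | 0) ⊢ ··a··> n1
  n1 = a.(0 | 0) ⊢ ··a··> n2
  n2 = 0 | 0 ⊢ ·
Partition-refinement fixed point:
  B0 = {m0, n0}
  B1 = {m1, n1}
  B2 = {m2, n2}
m0 ∈ B0, n0 ∈ B0 → same block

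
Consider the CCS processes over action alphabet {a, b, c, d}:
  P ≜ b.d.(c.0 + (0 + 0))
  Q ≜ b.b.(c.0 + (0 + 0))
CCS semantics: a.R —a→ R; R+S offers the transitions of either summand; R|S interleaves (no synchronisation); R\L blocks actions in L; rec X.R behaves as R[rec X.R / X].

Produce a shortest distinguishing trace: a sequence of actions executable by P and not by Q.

bd

Reachable graph of P (4 states):
  s0 = b.d.(c.0 + (0 + 0)) ⊢ --b--▸ s1
  s1 = d.(c.0 + (0 + 0)) ⊢ --d--▸ s2
  s2 = c.0 + (0 + 0) ⊢ --c--▸ s3
  s3 = 0 ⊢ deadlocked
Reachable graph of Q (4 states):
  t0 = b.b.(c.0 + (0 + 0)) ⊢ --b--▸ t1
  t1 = b.(c.0 + (0 + 0)) ⊢ --b--▸ t2
  t2 = c.0 + (0 + 0) ⊢ --c--▸ t3
  t3 = 0 ⊢ deadlocked
Run σ = ⟨bd⟩ on P: start {s0}
  step 1 (b): {s1}
  step 2 (d): {s2}
  ✓ P
Run σ = ⟨bd⟩ on Q: start {t0}
  step 1 (b): {t1}
  step 2 (d): ∅  — Q cannot continue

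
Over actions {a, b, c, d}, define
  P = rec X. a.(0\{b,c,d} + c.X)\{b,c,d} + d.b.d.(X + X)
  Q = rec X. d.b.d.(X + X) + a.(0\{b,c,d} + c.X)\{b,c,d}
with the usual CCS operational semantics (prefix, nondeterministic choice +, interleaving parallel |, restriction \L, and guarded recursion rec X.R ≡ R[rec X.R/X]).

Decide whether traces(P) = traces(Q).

P's transition system — 5 states:
  s0 = rec X. a.(0\{b,c,d} + c.X)\{b,c,d} + d.b.d.(X + X) | -a-> s1, -d-> s2
  s1 = (0\{b,c,d} + c.(rec X. a.(0\{b,c,d} + c.X)\{b,c,d} + d.b.d.(X + X)))\{b,c,d} | ∅
  s2 = b.d.((rec X. a.(0\{b,c,d} + c.X)\{b,c,d} + d.b.d.(X + X)) + (rec X. a.(0\{b,c,d} + c.X)\{b,c,d} + d.b.d.(X + X))) | -b-> s3
  s3 = d.((rec X. a.(0\{b,c,d} + c.X)\{b,c,d} + d.b.d.(X + X)) + (rec X. a.(0\{b,c,d} + c.X)\{b,c,d} + d.b.d.(X + X))) | -d-> s4
  s4 = (rec X. a.(0\{b,c,d} + c.X)\{b,c,d} + d.b.d.(X + X)) + (rec X. a.(0\{b,c,d} + c.X)\{b,c,d} + d.b.d.(X + X)) | -a-> s1, -d-> s2
Q's transition system — 5 states:
  t0 = rec X. d.b.d.(X + X) + a.(0\{b,c,d} + c.X)\{b,c,d} | -a-> t1, -d-> t2
  t1 = (0\{b,c,d} + c.(rec X. d.b.d.(X + X) + a.(0\{b,c,d} + c.X)\{b,c,d}))\{b,c,d} | ∅
  t2 = b.d.((rec X. d.b.d.(X + X) + a.(0\{b,c,d} + c.X)\{b,c,d}) + (rec X. d.b.d.(X + X) + a.(0\{b,c,d} + c.X)\{b,c,d})) | -b-> t3
  t3 = d.((rec X. d.b.d.(X + X) + a.(0\{b,c,d} + c.X)\{b,c,d}) + (rec X. d.b.d.(X + X) + a.(0\{b,c,d} + c.X)\{b,c,d})) | -d-> t4
  t4 = (rec X. d.b.d.(X + X) + a.(0\{b,c,d} + c.X)\{b,c,d}) + (rec X. d.b.d.(X + X) + a.(0\{b,c,d} + c.X)\{b,c,d}) | -a-> t1, -d-> t2
Bisimilarity quotient blocks:
  B0 = {s0, s4, t0, t4}
  B1 = {s2, t2}
  B2 = {s3, t3}
  B3 = {s1, t1}
s0 ∈ B0, t0 ∈ B0 → same block
Bisimilar ⇒ trace-equivalent.

traces(P) = traces(Q)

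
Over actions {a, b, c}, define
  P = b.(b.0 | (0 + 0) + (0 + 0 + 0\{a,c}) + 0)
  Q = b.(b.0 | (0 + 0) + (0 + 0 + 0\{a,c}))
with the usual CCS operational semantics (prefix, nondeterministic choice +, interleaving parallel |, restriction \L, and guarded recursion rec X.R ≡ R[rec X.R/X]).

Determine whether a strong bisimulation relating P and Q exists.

LTS(P): 3 reachable states
  u0 = b.(b.0 | (0 + 0) + (0 + 0 + 0\{a,c}) + 0) | ··b··> u1
  u1 = b.0 | (0 + 0) + (0 + 0 + 0\{a,c}) + 0 | ··b··> u2
  u2 = 0 | (0 + 0) | deadlocked
LTS(Q): 3 reachable states
  v0 = b.(b.0 | (0 + 0) + (0 + 0 + 0\{a,c})) | ··b··> v1
  v1 = b.0 | (0 + 0) + (0 + 0 + 0\{a,c}) | ··b··> v2
  v2 = 0 | (0 + 0) | deadlocked
Bisimilarity quotient blocks:
  B0 = {u0, v0}
  B1 = {u1, v1}
  B2 = {u2, v2}
u0 ∈ B0, v0 ∈ B0 → same block

P ~ Q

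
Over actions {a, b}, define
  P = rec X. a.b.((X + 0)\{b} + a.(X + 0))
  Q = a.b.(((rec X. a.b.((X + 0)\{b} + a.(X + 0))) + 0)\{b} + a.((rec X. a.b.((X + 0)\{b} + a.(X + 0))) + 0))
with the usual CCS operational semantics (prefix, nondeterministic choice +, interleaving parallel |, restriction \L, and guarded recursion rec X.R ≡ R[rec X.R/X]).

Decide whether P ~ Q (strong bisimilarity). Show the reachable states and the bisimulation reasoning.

LTS(P): 5 reachable states
  m0 = rec X. a.b.((X + 0)\{b} + a.(X + 0)) :: --a--▸ m1
  m1 = b.(((rec X. a.b.((X + 0)\{b} + a.(X + 0))) + 0)\{b} + a.((rec X. a.b.((X + 0)\{b} + a.(X + 0))) + 0)) :: --b--▸ m2
  m2 = ((rec X. a.b.((X + 0)\{b} + a.(X + 0))) + 0)\{b} + a.((rec X. a.b.((X + 0)\{b} + a.(X + 0))) + 0) :: --a--▸ m3, --a--▸ m4
  m3 = (b.(((rec X. a.b.((X + 0)\{b} + a.(X + 0))) + 0)\{b} + a.((rec X. a.b.((X + 0)\{b} + a.(X + 0))) + 0)))\{b} :: stopped
  m4 = (rec X. a.b.((X + 0)\{b} + a.(X + 0))) + 0 :: --a--▸ m1
LTS(Q): 5 reachable states
  n0 = a.b.(((rec X. a.b.((X + 0)\{b} + a.(X + 0))) + 0)\{b} + a.((rec X. a.b.((X + 0)\{b} + a.(X + 0))) + 0)) :: --a--▸ n1
  n1 = b.(((rec X. a.b.((X + 0)\{b} + a.(X + 0))) + 0)\{b} + a.((rec X. a.b.((X + 0)\{b} + a.(X + 0))) + 0)) :: --b--▸ n2
  n2 = ((rec X. a.b.((X + 0)\{b} + a.(X + 0))) + 0)\{b} + a.((rec X. a.b.((X + 0)\{b} + a.(X + 0))) + 0) :: --a--▸ n3, --a--▸ n4
  n3 = (b.(((rec X. a.b.((X + 0)\{b} + a.(X + 0))) + 0)\{b} + a.((rec X. a.b.((X + 0)\{b} + a.(X + 0))) + 0)))\{b} :: stopped
  n4 = (rec X. a.b.((X + 0)\{b} + a.(X + 0))) + 0 :: --a--▸ n1
Bisimilarity quotient blocks:
  B0 = {m0, m4, n0, n4}
  B1 = {m1, n1}
  B2 = {m2, n2}
  B3 = {m3, n3}
m0 ∈ B0, n0 ∈ B0 → same block

P ~ Q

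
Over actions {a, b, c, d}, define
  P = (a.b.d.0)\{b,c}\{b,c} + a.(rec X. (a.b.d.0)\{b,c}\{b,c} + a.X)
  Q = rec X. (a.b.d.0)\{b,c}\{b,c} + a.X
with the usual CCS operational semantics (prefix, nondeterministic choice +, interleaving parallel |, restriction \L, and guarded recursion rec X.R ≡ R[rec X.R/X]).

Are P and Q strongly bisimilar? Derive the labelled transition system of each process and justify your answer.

P ~ Q

P's transition system — 3 states:
  p0 = (a.b.d.0)\{b,c}\{b,c} + a.(rec X. (a.b.d.0)\{b,c}\{b,c} + a.X) has moves --a--▸ p1, --a--▸ p2
  p1 = (b.d.0)\{b,c}\{b,c} has moves ·
  p2 = rec X. (a.b.d.0)\{b,c}\{b,c} + a.X has moves --a--▸ p1, --a--▸ p2
Q's transition system — 2 states:
  q0 = rec X. (a.b.d.0)\{b,c}\{b,c} + a.X has moves --a--▸ q0, --a--▸ q1
  q1 = (b.d.0)\{b,c}\{b,c} has moves ·
Coarsest stable partition (strong bisimilarity classes):
  B0 = {p0, p2, q0}
  B1 = {p1, q1}
p0 ∈ B0, q0 ∈ B0 → same block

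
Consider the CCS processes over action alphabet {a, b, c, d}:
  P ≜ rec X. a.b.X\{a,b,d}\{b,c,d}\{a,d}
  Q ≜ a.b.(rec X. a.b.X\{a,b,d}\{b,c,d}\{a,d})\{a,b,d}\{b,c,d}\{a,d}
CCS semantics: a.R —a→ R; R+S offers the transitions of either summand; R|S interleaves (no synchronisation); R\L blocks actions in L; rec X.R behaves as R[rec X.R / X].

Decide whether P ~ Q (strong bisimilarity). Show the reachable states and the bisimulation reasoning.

P ~ Q

LTS(P): 3 reachable states
  u0 = rec X. a.b.X\{a,b,d}\{b,c,d}\{a,d} has moves =a=> u1
  u1 = b.(rec X. a.b.X\{a,b,d}\{b,c,d}\{a,d})\{a,b,d}\{b,c,d}\{a,d} has moves =b=> u2
  u2 = (rec X. a.b.X\{a,b,d}\{b,c,d}\{a,d})\{a,b,d}\{b,c,d}\{a,d} has moves ∅
LTS(Q): 3 reachable states
  v0 = a.b.(rec X. a.b.X\{a,b,d}\{b,c,d}\{a,d})\{a,b,d}\{b,c,d}\{a,d} has moves =a=> v1
  v1 = b.(rec X. a.b.X\{a,b,d}\{b,c,d}\{a,d})\{a,b,d}\{b,c,d}\{a,d} has moves =b=> v2
  v2 = (rec X. a.b.X\{a,b,d}\{b,c,d}\{a,d})\{a,b,d}\{b,c,d}\{a,d} has moves ∅
Bisimilarity quotient blocks:
  B0 = {u0, v0}
  B1 = {u1, v1}
  B2 = {u2, v2}
u0 ∈ B0, v0 ∈ B0 → same block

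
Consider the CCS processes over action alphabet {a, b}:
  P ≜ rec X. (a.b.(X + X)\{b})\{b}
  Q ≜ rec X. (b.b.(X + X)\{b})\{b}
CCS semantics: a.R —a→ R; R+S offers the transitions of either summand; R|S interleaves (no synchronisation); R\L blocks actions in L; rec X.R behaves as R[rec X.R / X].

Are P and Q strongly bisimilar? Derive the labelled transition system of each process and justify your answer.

not bisimilar

Reachable graph of P (2 states):
  u0 = rec X. (a.b.(X + X)\{b})\{b} | -a-> u1
  u1 = (b.((rec X. (a.b.(X + X)\{b})\{b}) + (rec X. (a.b.(X + X)\{b})\{b}))\{b})\{b} | deadlocked
Reachable graph of Q (1 states):
  v0 = rec X. (b.b.(X + X)\{b})\{b} | deadlocked
Bisimilarity quotient blocks:
  B0 = {u0}
  B1 = {u1, v0}
u0 ∈ B0, v0 ∈ B1 → different blocks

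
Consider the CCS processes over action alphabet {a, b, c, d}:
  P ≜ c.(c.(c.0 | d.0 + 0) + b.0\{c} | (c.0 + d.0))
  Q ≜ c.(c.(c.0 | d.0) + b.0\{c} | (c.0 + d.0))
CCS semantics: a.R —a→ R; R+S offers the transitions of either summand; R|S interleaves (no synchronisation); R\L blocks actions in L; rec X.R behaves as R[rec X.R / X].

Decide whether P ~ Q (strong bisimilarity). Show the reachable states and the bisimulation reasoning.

bisimilar

Reachable graph of P (9 states):
  p0 = c.(c.(c.0 | d.0 + 0) + b.0\{c} | (c.0 + d.0)) :: —c→ p1
  p1 = c.(c.0 | d.0 + 0) + b.0\{c} | (c.0 + d.0) :: —b→ p2, —c→ p3, —c→ p4, —d→ p3
  p2 = 0\{c} | (c.0 + d.0) :: —c→ p5, —d→ p5
  p3 = b.0\{c} | 0 :: —b→ p5
  p4 = c.0 | d.0 + 0 :: —c→ p6, —d→ p7
  p5 = 0\{c} | 0 :: deadlocked
  p6 = 0 | d.0 :: —d→ p8
  p7 = c.0 | 0 :: —c→ p8
  p8 = 0 | 0 :: deadlocked
Reachable graph of Q (9 states):
  q0 = c.(c.(c.0 | d.0) + b.0\{c} | (c.0 + d.0)) :: —c→ q1
  q1 = c.(c.0 | d.0) + b.0\{c} | (c.0 + d.0) :: —b→ q2, —c→ q3, —c→ q4, —d→ q3
  q2 = 0\{c} | (c.0 + d.0) :: —c→ q5, —d→ q5
  q3 = b.0\{c} | 0 :: —b→ q5
  q4 = c.0 | d.0 :: —c→ q6, —d→ q7
  q5 = 0\{c} | 0 :: deadlocked
  q6 = 0 | d.0 :: —d→ q8
  q7 = c.0 | 0 :: —c→ q8
  q8 = 0 | 0 :: deadlocked
Coarsest stable partition (strong bisimilarity classes):
  B0 = {p0, q0}
  B1 = {p1, q1}
  B2 = {p3, q3}
  B3 = {p5, p8, q5, q8}
  B4 = {p4, q4}
  B5 = {p7, q7}
  B6 = {p6, q6}
  B7 = {p2, q2}
p0 ∈ B0, q0 ∈ B0 → same block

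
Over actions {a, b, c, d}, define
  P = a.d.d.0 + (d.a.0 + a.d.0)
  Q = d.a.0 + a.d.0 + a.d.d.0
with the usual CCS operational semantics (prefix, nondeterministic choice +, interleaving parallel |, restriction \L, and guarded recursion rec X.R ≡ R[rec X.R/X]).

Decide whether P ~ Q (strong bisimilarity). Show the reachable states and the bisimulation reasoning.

P's transition system — 5 states:
  u0 = a.d.d.0 + (d.a.0 + a.d.0) has moves ··a··> u1, ··a··> u2, ··d··> u3
  u1 = d.0 has moves ··d··> u4
  u2 = d.d.0 has moves ··d··> u1
  u3 = a.0 has moves ··a··> u4
  u4 = 0 has moves ·
Q's transition system — 5 states:
  v0 = d.a.0 + a.d.0 + a.d.d.0 has moves ··a··> v1, ··a··> v2, ··d··> v3
  v1 = d.0 has moves ··d··> v4
  v2 = d.d.0 has moves ··d··> v1
  v3 = a.0 has moves ··a··> v4
  v4 = 0 has moves ·
Bisimilarity quotient blocks:
  B0 = {u0, v0}
  B1 = {u2, v2}
  B2 = {u1, v1}
  B3 = {u4, v4}
  B4 = {u3, v3}
u0 ∈ B0, v0 ∈ B0 → same block

YES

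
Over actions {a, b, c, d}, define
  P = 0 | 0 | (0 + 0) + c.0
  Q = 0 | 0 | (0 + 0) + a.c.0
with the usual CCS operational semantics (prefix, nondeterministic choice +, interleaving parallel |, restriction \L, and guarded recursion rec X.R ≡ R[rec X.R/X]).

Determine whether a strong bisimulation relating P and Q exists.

P ≁ Q

P's transition system — 2 states:
  m0 = 0 | 0 | (0 + 0) + c.0 has moves —c→ m1
  m1 = 0 has moves ·
Q's transition system — 3 states:
  n0 = 0 | 0 | (0 + 0) + a.c.0 has moves —a→ n1
  n1 = c.0 has moves —c→ n2
  n2 = 0 has moves ·
Partition-refinement fixed point:
  B0 = {m0, n1}
  B1 = {m1, n2}
  B2 = {n0}
m0 ∈ B0, n0 ∈ B2 → different blocks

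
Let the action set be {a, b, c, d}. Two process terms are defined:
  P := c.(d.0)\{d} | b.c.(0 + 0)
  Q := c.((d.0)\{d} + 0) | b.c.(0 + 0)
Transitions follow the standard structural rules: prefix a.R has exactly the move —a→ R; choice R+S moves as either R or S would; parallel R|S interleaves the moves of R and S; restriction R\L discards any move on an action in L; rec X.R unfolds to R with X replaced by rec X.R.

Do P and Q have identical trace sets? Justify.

traces(P) = traces(Q)

P's transition system — 6 states:
  p0 = c.(d.0)\{d} | b.c.(0 + 0) ⊢ ··b··> p1, ··c··> p2
  p1 = c.(d.0)\{d} | c.(0 + 0) ⊢ ··c··> p3, ··c··> p4
  p2 = (d.0)\{d} | b.c.(0 + 0) ⊢ ··b··> p3
  p3 = (d.0)\{d} | c.(0 + 0) ⊢ ··c··> p5
  p4 = c.(d.0)\{d} | (0 + 0) ⊢ ··c··> p5
  p5 = (d.0)\{d} | (0 + 0) ⊢ ∅
Q's transition system — 6 states:
  q0 = c.((d.0)\{d} + 0) | b.c.(0 + 0) ⊢ ··b··> q1, ··c··> q2
  q1 = c.((d.0)\{d} + 0) | c.(0 + 0) ⊢ ··c··> q3, ··c··> q4
  q2 = ((d.0)\{d} + 0) | b.c.(0 + 0) ⊢ ··b··> q3
  q3 = ((d.0)\{d} + 0) | c.(0 + 0) ⊢ ··c··> q5
  q4 = c.((d.0)\{d} + 0) | (0 + 0) ⊢ ··c··> q5
  q5 = ((d.0)\{d} + 0) | (0 + 0) ⊢ ∅
Partition-refinement fixed point:
  B0 = {p0, q0}
  B1 = {p1, q1}
  B2 = {p3, p4, q3, q4}
  B3 = {p5, q5}
  B4 = {p2, q2}
p0 ∈ B0, q0 ∈ B0 → same block
Bisimilar ⇒ trace-equivalent.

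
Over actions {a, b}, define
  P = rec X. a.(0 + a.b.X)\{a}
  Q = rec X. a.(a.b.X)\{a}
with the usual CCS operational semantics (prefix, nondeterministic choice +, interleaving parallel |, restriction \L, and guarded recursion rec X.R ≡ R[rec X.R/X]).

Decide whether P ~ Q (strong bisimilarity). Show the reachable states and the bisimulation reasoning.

Reachable graph of P (2 states):
  p0 = rec X. a.(0 + a.b.X)\{a} has moves --a--▸ p1
  p1 = (0 + a.b.(rec X. a.(0 + a.b.X)\{a}))\{a} has moves ·
Reachable graph of Q (2 states):
  q0 = rec X. a.(a.b.X)\{a} has moves --a--▸ q1
  q1 = (a.b.(rec X. a.(a.b.X)\{a}))\{a} has moves ·
Bisimilarity quotient blocks:
  B0 = {p0, q0}
  B1 = {p1, q1}
p0 ∈ B0, q0 ∈ B0 → same block

YES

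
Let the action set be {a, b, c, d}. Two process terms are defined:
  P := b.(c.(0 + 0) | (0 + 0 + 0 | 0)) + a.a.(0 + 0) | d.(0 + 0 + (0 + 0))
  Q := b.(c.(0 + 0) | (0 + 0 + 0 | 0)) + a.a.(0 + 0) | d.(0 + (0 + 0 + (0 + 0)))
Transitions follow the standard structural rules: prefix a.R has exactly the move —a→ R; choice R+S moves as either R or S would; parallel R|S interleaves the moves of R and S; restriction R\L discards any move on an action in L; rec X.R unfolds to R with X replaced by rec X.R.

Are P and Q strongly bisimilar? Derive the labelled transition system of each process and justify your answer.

bisimilar

P's transition system — 8 states:
  s0 = b.(c.(0 + 0) | (0 + 0 + 0 | 0)) + a.a.(0 + 0) | d.(0 + 0 + (0 + 0)) | --a--▸ s1, --b--▸ s2, --d--▸ s3
  s1 = a.(0 + 0) | d.(0 + 0 + (0 + 0)) | --a--▸ s4, --d--▸ s5
  s2 = c.(0 + 0) | (0 + 0 + 0 | 0) | --c--▸ s6
  s3 = a.a.(0 + 0) | (0 + 0 + (0 + 0)) | --a--▸ s5
  s4 = (0 + 0) | d.(0 + 0 + (0 + 0)) | --d--▸ s7
  s5 = a.(0 + 0) | (0 + 0 + (0 + 0)) | --a--▸ s7
  s6 = (0 + 0) | (0 + 0 + 0 | 0) | ·
  s7 = (0 + 0) | (0 + 0 + (0 + 0)) | ·
Q's transition system — 8 states:
  t0 = b.(c.(0 + 0) | (0 + 0 + 0 | 0)) + a.a.(0 + 0) | d.(0 + (0 + 0 + (0 + 0))) | --a--▸ t1, --b--▸ t2, --d--▸ t3
  t1 = a.(0 + 0) | d.(0 + (0 + 0 + (0 + 0))) | --a--▸ t4, --d--▸ t5
  t2 = c.(0 + 0) | (0 + 0 + 0 | 0) | --c--▸ t6
  t3 = a.a.(0 + 0) | (0 + (0 + 0 + (0 + 0))) | --a--▸ t5
  t4 = (0 + 0) | d.(0 + (0 + 0 + (0 + 0))) | --d--▸ t7
  t5 = a.(0 + 0) | (0 + (0 + 0 + (0 + 0))) | --a--▸ t7
  t6 = (0 + 0) | (0 + 0 + 0 | 0) | ·
  t7 = (0 + 0) | (0 + (0 + 0 + (0 + 0))) | ·
Bisimilarity quotient blocks:
  B0 = {s0, t0}
  B1 = {s2, t2}
  B2 = {s6, s7, t6, t7}
  B3 = {s3, t3}
  B4 = {s5, t5}
  B5 = {s1, t1}
  B6 = {s4, t4}
s0 ∈ B0, t0 ∈ B0 → same block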